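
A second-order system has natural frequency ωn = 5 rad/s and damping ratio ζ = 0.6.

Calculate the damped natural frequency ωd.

ωd = ωn√(1 - ζ²) = 5√(1 - 0.6²) = 4.0 rad/s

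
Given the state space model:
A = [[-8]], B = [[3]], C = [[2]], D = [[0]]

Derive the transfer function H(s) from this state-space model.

(sI - A)⁻¹ = 1/(s + 8). H(s) = 2 × 3/(s + 8) + 0 = 6/(s + 8).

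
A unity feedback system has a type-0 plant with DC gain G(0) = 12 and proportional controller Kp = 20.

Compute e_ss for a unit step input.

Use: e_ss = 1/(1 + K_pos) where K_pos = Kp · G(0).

K_pos = Kp · G(0) = 20 × 12 = 240. e_ss = 1/(1 + 240) = 0.0041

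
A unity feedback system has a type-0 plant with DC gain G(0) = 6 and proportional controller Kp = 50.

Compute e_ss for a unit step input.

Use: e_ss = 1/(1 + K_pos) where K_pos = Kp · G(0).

K_pos = Kp · G(0) = 50 × 6 = 300. e_ss = 1/(1 + 300) = 0.0033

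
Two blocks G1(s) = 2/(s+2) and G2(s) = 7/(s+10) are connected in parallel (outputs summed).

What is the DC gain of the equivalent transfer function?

Parallel: G_eq = G1 + G2. DC gain = G1(0) + G2(0) = 2/2 + 7/10 = 1 + 0.7 = 1.7.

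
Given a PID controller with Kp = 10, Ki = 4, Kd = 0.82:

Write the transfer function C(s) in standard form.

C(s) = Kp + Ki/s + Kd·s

Substituting values: C(s) = 10 + 4/s + 0.82s = (0.82s² + 10s + 4)/s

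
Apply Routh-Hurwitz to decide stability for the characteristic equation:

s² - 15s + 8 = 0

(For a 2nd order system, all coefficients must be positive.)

Coefficients: 1, -15, 8. b=-15 not positive, so system is unstable.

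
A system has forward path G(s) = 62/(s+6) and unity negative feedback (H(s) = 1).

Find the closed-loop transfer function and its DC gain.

T(s) = G/(1+GH) = [62/(s+6)] / [1 + 62/(s+6)] = 62/(s+6+62) = 62/(s+68). DC gain = 62/68 = 0.9118.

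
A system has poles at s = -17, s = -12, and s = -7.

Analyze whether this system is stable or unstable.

All poles are in the left half-plane. System is stable.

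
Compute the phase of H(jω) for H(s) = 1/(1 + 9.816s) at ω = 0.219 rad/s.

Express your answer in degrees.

Phase = -arctan(ωτ) = -arctan(0.219 × 9.816) = -65.1°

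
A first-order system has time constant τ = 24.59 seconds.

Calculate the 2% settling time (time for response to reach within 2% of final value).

For first-order system, 2% settling time ≈ 4τ = 4 × 24.59 = 98.36 s.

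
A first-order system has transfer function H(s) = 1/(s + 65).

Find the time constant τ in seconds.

For H(s) = 1/(s + 1/τ), the pole is at -1/τ = -65, so τ = 1/65 = 0.0154 s.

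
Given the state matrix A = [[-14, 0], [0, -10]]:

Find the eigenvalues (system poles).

For diagonal matrix, eigenvalues are diagonal entries: λ₁ = -14, λ₂ = -10.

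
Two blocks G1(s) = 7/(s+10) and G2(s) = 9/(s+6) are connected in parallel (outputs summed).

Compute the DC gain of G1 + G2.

Parallel: G_eq = G1 + G2. DC gain = G1(0) + G2(0) = 7/10 + 9/6 = 0.7 + 1.5 = 2.2.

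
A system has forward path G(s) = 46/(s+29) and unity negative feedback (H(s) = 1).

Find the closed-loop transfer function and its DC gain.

T(s) = G/(1+GH) = [46/(s+29)] / [1 + 46/(s+29)] = 46/(s+29+46) = 46/(s+75). DC gain = 46/75 = 0.6133.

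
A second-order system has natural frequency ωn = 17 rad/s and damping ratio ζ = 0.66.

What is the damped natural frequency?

ωd = ωn√(1 - ζ²) = 17√(1 - 0.66²) = 12.77 rad/s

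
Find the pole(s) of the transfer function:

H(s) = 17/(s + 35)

Pole is where denominator = 0: s + 35 = 0, so s = -35.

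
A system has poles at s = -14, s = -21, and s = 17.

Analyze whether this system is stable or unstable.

Pole(s) at s = 17 are not in the left half-plane. System is unstable.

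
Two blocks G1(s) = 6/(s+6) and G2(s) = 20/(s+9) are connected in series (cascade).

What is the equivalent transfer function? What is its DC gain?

Series: multiply transfer functions. G_eq = 6/(s+6) × 20/(s+9) = 120/((s+6)(s+9)). DC gain = 120/(6×9) = 2.2222.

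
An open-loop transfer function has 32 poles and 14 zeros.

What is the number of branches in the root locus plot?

Root locus has n branches where n = number of poles = 32.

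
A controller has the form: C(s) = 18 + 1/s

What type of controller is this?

This is a Proportional-Integral (PI) controller.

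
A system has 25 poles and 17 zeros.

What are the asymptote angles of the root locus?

n - m = 25 - 17 = 8. Angles: θk = (2k + 1)·180°/8 = 22.5°, 67.5°, 112.5°, 157.5°, 202.5°, 247.5°, 292.5°, 337.5°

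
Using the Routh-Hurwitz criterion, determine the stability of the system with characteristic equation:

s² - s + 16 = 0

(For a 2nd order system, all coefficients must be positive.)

Coefficients: 1, -1, 16. b=-1 not positive, so system is unstable.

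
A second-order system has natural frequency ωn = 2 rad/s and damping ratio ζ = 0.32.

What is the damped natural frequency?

ωd = ωn√(1 - ζ²) = 2√(1 - 0.32²) = 1.89 rad/s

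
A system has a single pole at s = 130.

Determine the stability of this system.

Pole at s = 130 is in the right half-plane. Unstable.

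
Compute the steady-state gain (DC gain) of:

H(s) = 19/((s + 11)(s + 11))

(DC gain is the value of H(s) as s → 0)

DC gain = H(0) = 19/(11 × 11) = 19/121 = 0.1570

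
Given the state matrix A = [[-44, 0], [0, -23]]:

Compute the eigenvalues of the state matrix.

For diagonal matrix, eigenvalues are diagonal entries: λ₁ = -44, λ₂ = -23.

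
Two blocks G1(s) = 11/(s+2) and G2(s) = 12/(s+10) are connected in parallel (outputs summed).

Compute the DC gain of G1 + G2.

Parallel: G_eq = G1 + G2. DC gain = G1(0) + G2(0) = 11/2 + 12/10 = 5.5 + 1.2 = 6.7.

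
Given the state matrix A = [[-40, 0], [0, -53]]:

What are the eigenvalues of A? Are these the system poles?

For diagonal matrix, eigenvalues are diagonal entries: λ₁ = -40, λ₂ = -53. Eigenvalues of A = system poles.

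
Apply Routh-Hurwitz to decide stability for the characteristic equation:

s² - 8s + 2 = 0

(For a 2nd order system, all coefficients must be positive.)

Coefficients: 1, -8, 2. b=-8 not positive, so system is unstable.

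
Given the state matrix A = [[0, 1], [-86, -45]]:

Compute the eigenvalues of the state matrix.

det(A - λI) = λ² - (-45)λ + 86 = (λ - (-43))(λ - (-2)). Eigenvalues: -43, -2.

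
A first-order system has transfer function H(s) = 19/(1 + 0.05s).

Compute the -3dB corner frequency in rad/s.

Corner frequency = 1/τ = 1/0.05 = 20.0 rad/s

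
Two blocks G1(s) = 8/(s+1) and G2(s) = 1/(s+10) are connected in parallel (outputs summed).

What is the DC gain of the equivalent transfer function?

Parallel: G_eq = G1 + G2. DC gain = G1(0) + G2(0) = 8/1 + 1/10 = 8 + 0.1 = 8.1.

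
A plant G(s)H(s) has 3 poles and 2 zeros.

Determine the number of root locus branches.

Root locus has n branches where n = number of poles = 3.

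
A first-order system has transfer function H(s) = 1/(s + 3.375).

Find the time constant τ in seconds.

For H(s) = 1/(s + 1/τ), the pole is at -1/τ = -3.375, so τ = 1/3.375 = 0.2963 s.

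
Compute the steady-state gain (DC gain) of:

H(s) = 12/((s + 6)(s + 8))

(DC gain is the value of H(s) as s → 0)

DC gain = H(0) = 12/(6 × 8) = 12/48 = 0.25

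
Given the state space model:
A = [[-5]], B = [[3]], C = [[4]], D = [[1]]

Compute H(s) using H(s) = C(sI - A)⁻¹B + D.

(sI - A)⁻¹ = 1/(s + 5). H(s) = 4×3/(s + 5) + 1 = (s + 17)/(s + 5).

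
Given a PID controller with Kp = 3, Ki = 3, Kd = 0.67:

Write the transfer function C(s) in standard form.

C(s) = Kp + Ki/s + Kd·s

Substituting values: C(s) = 3 + 3/s + 0.67s = (0.67s² + 3s + 3)/s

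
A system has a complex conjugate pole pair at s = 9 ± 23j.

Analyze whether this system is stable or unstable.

Real part of poles is 9 (> 0, right half-plane). Unstable.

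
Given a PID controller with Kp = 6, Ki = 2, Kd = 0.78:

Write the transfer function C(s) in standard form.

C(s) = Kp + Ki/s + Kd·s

Substituting values: C(s) = 6 + 2/s + 0.78s = (0.78s² + 6s + 2)/s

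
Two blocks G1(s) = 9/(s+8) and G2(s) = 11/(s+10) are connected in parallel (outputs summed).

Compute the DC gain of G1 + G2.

Parallel: G_eq = G1 + G2. DC gain = G1(0) + G2(0) = 9/8 + 11/10 = 1.125 + 1.1 = 2.225.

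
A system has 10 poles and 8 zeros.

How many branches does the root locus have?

Root locus has n branches where n = number of poles = 10.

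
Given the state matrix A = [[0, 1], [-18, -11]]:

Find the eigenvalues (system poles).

det(A - λI) = λ² - (-11)λ + 18 = (λ - (-2))(λ - (-9)). Eigenvalues: -2, -9.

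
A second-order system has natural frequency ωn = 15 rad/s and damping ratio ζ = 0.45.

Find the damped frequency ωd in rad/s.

ωd = ωn√(1 - ζ²) = 15√(1 - 0.45²) = 13.4 rad/s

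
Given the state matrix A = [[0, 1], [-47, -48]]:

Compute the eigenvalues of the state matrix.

det(A - λI) = λ² - (-48)λ + 47 = (λ - (-47))(λ - (-1)). Eigenvalues: -47, -1.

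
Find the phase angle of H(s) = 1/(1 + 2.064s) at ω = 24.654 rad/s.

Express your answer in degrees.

Phase = -arctan(ωτ) = -arctan(24.654 × 2.064) = -88.9°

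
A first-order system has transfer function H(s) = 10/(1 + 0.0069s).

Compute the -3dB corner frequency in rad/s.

Corner frequency = 1/τ = 1/0.0069 = 144.928 rad/s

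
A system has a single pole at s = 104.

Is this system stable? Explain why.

Pole at s = 104 is in the right half-plane. Unstable.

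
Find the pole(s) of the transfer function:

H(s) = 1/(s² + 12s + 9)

Discriminant = 12² - 4×1×9 = 144 - 36 = 108 > 0, so two distinct real poles. Using quadratic formula: s = (-12 ± √108)/(2×1) = (-12 ± √108)/2, with √108 ≈ 10.3923. s₁ ≈ -0.8038, s₂ ≈ -11.1962. Poles: s₁ = -0.8038, s₂ = -11.1962.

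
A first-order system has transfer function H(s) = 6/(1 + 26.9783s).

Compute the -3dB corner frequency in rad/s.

Corner frequency = 1/τ = 1/26.9783 = 0.037 rad/s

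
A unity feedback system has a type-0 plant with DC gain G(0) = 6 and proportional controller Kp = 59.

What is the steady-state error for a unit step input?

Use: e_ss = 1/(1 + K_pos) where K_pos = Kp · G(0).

K_pos = Kp · G(0) = 59 × 6 = 354. e_ss = 1/(1 + 354) = 0.0028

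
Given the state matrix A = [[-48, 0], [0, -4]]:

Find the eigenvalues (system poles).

For diagonal matrix, eigenvalues are diagonal entries: λ₁ = -48, λ₂ = -4.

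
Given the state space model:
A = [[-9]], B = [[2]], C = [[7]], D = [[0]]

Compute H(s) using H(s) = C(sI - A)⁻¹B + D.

(sI - A)⁻¹ = 1/(s + 9). H(s) = 7 × 2/(s + 9) + 0 = 14/(s + 9).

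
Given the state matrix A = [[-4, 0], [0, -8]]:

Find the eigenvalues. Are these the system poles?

For diagonal matrix, eigenvalues are diagonal entries: λ₁ = -4, λ₂ = -8. Eigenvalues of A = system poles.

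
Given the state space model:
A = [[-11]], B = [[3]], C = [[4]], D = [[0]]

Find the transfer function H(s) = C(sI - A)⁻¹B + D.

(sI - A)⁻¹ = 1/(s + 11). H(s) = 4 × 3/(s + 11) + 0 = 12/(s + 11).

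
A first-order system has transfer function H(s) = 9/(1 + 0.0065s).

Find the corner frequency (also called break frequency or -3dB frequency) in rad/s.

Corner frequency = 1/τ = 1/0.0065 = 153.846 rad/s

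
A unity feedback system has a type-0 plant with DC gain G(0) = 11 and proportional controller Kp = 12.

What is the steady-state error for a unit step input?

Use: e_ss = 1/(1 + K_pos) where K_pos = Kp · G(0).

K_pos = Kp · G(0) = 12 × 11 = 132. e_ss = 1/(1 + 132) = 0.0075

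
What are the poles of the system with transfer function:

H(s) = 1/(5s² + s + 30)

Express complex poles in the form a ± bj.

Discriminant = 1² - 4×5×30 = 1 - 600 = -599 < 0, so the poles are a complex conjugate pair s = (-1 ± j√599)/(2×5). Real part = -1/(2×5) = -1/10 = -0.1; imaginary part = ±√599/(2×5) ≈ 2.4474. Poles: s = -0.1 ± 2.4474j.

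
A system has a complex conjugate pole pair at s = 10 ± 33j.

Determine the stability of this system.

Real part of poles is 10 (> 0, right half-plane). Unstable.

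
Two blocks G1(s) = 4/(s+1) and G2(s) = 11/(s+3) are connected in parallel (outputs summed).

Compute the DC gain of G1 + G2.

Parallel: G_eq = G1 + G2. DC gain = G1(0) + G2(0) = 4/1 + 11/3 = 4 + 3.6667 = 7.6667.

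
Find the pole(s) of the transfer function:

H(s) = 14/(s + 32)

Pole is where denominator = 0: s + 32 = 0, so s = -32.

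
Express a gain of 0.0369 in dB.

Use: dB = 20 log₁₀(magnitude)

dB = 20 log₁₀(0.0369) = -28.7 dB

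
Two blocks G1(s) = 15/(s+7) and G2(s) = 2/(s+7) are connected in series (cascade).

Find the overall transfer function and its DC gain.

Series: multiply transfer functions. G_eq = 15/(s+7) × 2/(s+7) = 30/((s+7)(s+7)). DC gain = 30/(7×7) = 0.6122.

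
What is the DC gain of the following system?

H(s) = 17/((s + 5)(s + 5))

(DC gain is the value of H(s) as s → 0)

DC gain = H(0) = 17/(5 × 5) = 17/25 = 0.68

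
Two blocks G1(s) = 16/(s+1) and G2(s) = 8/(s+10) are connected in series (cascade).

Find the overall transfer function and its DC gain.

Series: multiply transfer functions. G_eq = 16/(s+1) × 8/(s+10) = 128/((s+1)(s+10)). DC gain = 128/(1×10) = 12.8.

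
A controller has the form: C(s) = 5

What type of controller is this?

This is a Proportional (P) controller.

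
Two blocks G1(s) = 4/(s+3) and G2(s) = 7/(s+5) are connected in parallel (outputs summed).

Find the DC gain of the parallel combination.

Parallel: G_eq = G1 + G2. DC gain = G1(0) + G2(0) = 4/3 + 7/5 = 1.3333 + 1.4 = 2.7333.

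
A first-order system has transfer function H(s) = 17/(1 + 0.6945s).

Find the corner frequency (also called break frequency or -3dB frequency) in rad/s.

Corner frequency = 1/τ = 1/0.6945 = 1.44 rad/s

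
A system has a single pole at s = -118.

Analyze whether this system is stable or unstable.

Pole at s = -118 is in the left half-plane. Stable.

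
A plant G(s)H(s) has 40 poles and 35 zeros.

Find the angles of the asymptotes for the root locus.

n - m = 40 - 35 = 5. Angles: θk = (2k + 1)·180°/5 = 36°, 108°, 180°, 252°, 324°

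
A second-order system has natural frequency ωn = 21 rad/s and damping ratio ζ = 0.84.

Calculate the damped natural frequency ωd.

ωd = ωn√(1 - ζ²) = 21√(1 - 0.84²) = 11.39 rad/s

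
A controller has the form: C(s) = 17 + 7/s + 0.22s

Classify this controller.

This is a Proportional-Integral-Derivative (PID) controller.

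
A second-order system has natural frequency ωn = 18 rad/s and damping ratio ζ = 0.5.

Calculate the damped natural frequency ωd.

ωd = ωn√(1 - ζ²) = 18√(1 - 0.5²) = 15.59 rad/s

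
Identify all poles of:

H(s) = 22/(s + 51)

Pole is where denominator = 0: s + 51 = 0, so s = -51.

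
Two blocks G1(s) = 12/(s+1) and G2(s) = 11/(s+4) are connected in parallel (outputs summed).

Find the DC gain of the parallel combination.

Parallel: G_eq = G1 + G2. DC gain = G1(0) + G2(0) = 12/1 + 11/4 = 12 + 2.75 = 14.75.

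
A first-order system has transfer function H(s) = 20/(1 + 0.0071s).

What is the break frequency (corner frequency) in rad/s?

Corner frequency = 1/τ = 1/0.0071 = 140.845 rad/s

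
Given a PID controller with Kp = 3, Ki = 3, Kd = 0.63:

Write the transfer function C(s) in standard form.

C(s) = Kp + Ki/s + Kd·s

Substituting values: C(s) = 3 + 3/s + 0.63s = (0.63s² + 3s + 3)/s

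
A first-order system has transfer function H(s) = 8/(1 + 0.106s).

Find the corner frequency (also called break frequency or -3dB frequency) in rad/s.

Corner frequency = 1/τ = 1/0.106 = 9.434 rad/s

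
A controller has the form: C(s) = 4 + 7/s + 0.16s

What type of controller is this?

This is a Proportional-Integral-Derivative (PID) controller.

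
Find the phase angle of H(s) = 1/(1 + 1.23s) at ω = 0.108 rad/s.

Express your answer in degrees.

Phase = -arctan(ωτ) = -arctan(0.108 × 1.23) = -7.6°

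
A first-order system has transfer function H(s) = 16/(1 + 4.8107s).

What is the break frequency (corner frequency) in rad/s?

Corner frequency = 1/τ = 1/4.8107 = 0.208 rad/s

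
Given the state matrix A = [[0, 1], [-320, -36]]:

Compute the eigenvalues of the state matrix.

det(A - λI) = λ² - (-36)λ + 320 = (λ - (-20))(λ - (-16)). Eigenvalues: -20, -16.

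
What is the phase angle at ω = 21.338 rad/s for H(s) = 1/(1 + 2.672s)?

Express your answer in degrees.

Phase = -arctan(ωτ) = -arctan(21.338 × 2.672) = -89.0°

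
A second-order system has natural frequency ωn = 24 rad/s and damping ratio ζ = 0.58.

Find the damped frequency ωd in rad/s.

ωd = ωn√(1 - ζ²) = 24√(1 - 0.58²) = 19.55 rad/s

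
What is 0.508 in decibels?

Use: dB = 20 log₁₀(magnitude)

dB = 20 log₁₀(0.508) = -5.9 dB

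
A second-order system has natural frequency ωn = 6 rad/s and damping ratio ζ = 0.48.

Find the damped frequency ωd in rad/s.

ωd = ωn√(1 - ζ²) = 6√(1 - 0.48²) = 5.26 rad/s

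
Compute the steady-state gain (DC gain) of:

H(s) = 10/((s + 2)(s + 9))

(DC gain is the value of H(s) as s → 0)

DC gain = H(0) = 10/(2 × 9) = 10/18 = 0.5556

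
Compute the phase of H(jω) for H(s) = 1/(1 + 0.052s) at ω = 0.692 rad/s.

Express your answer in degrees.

Phase = -arctan(ωτ) = -arctan(0.692 × 0.052) = -2.1°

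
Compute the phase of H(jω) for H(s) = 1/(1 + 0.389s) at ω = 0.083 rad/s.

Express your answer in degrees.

Phase = -arctan(ωτ) = -arctan(0.083 × 0.389) = -1.8°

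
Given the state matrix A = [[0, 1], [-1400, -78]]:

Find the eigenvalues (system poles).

det(A - λI) = λ² - (-78)λ + 1400 = (λ - (-50))(λ - (-28)). Eigenvalues: -50, -28.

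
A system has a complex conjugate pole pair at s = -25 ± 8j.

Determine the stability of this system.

Real part of poles is -25 (< 0, left half-plane). Stable.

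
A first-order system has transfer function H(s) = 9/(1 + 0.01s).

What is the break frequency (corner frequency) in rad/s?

Corner frequency = 1/τ = 1/0.01 = 100.0 rad/s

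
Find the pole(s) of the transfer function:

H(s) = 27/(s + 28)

Pole is where denominator = 0: s + 28 = 0, so s = -28.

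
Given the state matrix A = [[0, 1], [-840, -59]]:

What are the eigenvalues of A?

det(A - λI) = λ² - (-59)λ + 840 = (λ - (-24))(λ - (-35)). Eigenvalues: -24, -35.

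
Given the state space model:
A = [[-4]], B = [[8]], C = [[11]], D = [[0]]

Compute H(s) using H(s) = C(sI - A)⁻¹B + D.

(sI - A)⁻¹ = 1/(s + 4). H(s) = 11 × 8/(s + 4) + 0 = 88/(s + 4).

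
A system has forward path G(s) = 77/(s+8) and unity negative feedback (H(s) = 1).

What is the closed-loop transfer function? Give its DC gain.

T(s) = G/(1+GH) = [77/(s+8)] / [1 + 77/(s+8)] = 77/(s+8+77) = 77/(s+85). DC gain = 77/85 = 0.9059.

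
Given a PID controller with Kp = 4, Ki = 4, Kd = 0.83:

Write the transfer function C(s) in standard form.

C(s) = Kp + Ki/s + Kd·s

Substituting values: C(s) = 4 + 4/s + 0.83s = (0.83s² + 4s + 4)/s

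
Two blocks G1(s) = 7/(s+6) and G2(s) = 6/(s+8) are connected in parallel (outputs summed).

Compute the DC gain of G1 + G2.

Parallel: G_eq = G1 + G2. DC gain = G1(0) + G2(0) = 7/6 + 6/8 = 1.1667 + 0.75 = 1.9167.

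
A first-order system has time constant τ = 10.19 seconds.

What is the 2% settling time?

For first-order system, 2% settling time ≈ 4τ = 4 × 10.19 = 40.76 s.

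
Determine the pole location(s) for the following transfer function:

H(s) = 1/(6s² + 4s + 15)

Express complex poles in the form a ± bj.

Discriminant = 4² - 4×6×15 = 16 - 360 = -344 < 0, so the poles are a complex conjugate pair s = (-4 ± j√344)/(2×6). Real part = -4/(2×6) = -4/12 ≈ -0.3333; imaginary part = ±√344/(2×6) ≈ 1.5456. Poles: s = -0.3333 ± 1.5456j.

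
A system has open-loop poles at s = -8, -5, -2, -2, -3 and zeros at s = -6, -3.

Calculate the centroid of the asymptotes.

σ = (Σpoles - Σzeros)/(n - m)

σ = (Σpoles - Σzeros)/(n - m) = (-20 - (-9))/(5 - 2) = -11/3 = -3.67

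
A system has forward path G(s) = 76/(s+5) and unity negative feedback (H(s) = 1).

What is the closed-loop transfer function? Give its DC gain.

T(s) = G/(1+GH) = [76/(s+5)] / [1 + 76/(s+5)] = 76/(s+5+76) = 76/(s+81). DC gain = 76/81 = 0.9383.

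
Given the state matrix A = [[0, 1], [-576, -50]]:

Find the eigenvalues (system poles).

det(A - λI) = λ² - (-50)λ + 576 = (λ - (-32))(λ - (-18)). Eigenvalues: -32, -18.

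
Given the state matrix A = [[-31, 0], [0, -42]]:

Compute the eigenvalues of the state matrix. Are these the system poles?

For diagonal matrix, eigenvalues are diagonal entries: λ₁ = -31, λ₂ = -42. Eigenvalues of A = system poles.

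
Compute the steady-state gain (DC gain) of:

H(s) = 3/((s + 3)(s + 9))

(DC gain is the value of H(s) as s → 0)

DC gain = H(0) = 3/(3 × 9) = 3/27 = 0.1111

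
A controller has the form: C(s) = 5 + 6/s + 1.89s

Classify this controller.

This is a Proportional-Integral-Derivative (PID) controller.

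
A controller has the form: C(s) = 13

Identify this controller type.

This is a Proportional (P) controller.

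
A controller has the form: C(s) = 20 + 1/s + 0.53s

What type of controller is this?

This is a Proportional-Integral-Derivative (PID) controller.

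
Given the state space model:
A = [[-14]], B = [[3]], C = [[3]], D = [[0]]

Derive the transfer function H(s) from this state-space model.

(sI - A)⁻¹ = 1/(s + 14). H(s) = 3 × 3/(s + 14) + 0 = 9/(s + 14).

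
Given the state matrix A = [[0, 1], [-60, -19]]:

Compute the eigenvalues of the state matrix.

det(A - λI) = λ² - (-19)λ + 60 = (λ - (-4))(λ - (-15)). Eigenvalues: -4, -15.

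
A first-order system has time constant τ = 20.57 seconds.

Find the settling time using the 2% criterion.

For first-order system, 2% settling time ≈ 4τ = 4 × 20.57 = 82.28 s.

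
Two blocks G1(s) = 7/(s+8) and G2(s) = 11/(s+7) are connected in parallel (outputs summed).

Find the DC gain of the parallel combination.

Parallel: G_eq = G1 + G2. DC gain = G1(0) + G2(0) = 7/8 + 11/7 = 0.875 + 1.5714 = 2.4464.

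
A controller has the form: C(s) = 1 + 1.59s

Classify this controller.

This is a Proportional-Derivative (PD) controller.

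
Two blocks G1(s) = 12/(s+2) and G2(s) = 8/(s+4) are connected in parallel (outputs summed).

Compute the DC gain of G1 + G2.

Parallel: G_eq = G1 + G2. DC gain = G1(0) + G2(0) = 12/2 + 8/4 = 6 + 2 = 8.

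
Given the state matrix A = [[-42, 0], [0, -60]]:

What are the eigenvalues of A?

For diagonal matrix, eigenvalues are diagonal entries: λ₁ = -42, λ₂ = -60.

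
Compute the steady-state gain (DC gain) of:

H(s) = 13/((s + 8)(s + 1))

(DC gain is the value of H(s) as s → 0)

DC gain = H(0) = 13/(8 × 1) = 13/8 = 1.625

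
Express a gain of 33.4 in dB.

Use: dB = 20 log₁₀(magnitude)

dB = 20 log₁₀(33.4) = 30.5 dB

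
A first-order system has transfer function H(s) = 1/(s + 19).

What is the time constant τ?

For H(s) = 1/(s + 1/τ), the pole is at -1/τ = -19, so τ = 1/19 = 0.0526 s.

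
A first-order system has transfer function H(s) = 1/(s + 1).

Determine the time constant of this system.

For H(s) = 1/(s + 1/τ), the pole is at -1/τ = -1, so τ = 1/1 = 1 s.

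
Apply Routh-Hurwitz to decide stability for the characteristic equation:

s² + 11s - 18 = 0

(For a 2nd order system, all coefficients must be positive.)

Coefficients: 1, 11, -18. c=-18 not positive, so system is unstable.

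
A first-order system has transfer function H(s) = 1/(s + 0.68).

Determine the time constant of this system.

For H(s) = 1/(s + 1/τ), the pole is at -1/τ = -0.68, so τ = 1/0.68 = 1.4706 s.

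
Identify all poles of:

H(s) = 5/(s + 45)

Pole is where denominator = 0: s + 45 = 0, so s = -45.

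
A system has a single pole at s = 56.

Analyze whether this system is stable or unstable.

Pole at s = 56 is in the right half-plane. Unstable.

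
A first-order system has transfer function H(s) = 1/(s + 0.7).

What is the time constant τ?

For H(s) = 1/(s + 1/τ), the pole is at -1/τ = -0.7, so τ = 1/0.7 = 1.4286 s.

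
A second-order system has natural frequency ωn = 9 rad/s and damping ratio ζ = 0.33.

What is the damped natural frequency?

ωd = ωn√(1 - ζ²) = 9√(1 - 0.33²) = 8.5 rad/s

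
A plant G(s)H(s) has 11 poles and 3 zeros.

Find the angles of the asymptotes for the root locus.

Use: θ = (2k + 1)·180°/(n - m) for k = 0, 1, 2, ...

n - m = 11 - 3 = 8. Angles: θk = (2k + 1)·180°/8 = 22.5°, 67.5°, 112.5°, 157.5°, 202.5°, 247.5°, 292.5°, 337.5°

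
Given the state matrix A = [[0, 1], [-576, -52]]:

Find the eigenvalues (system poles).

det(A - λI) = λ² - (-52)λ + 576 = (λ - (-16))(λ - (-36)). Eigenvalues: -16, -36.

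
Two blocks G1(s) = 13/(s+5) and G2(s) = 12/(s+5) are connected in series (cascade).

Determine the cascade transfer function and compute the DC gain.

Series: multiply transfer functions. G_eq = 13/(s+5) × 12/(s+5) = 156/((s+5)(s+5)). DC gain = 156/(5×5) = 6.24.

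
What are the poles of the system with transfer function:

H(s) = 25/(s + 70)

Pole is where denominator = 0: s + 70 = 0, so s = -70.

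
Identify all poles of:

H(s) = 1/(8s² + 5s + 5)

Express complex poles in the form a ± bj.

Discriminant = 5² - 4×8×5 = 25 - 160 = -135 < 0, so the poles are a complex conjugate pair s = (-5 ± j√135)/(2×8). Real part = -5/(2×8) = -5/16 = -0.3125; imaginary part = ±√135/(2×8) ≈ 0.7262. Poles: s = -0.3125 ± 0.7262j.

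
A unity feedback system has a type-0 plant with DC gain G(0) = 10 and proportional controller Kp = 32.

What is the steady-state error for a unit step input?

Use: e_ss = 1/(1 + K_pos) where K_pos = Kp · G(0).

K_pos = Kp · G(0) = 32 × 10 = 320. e_ss = 1/(1 + 320) = 0.0031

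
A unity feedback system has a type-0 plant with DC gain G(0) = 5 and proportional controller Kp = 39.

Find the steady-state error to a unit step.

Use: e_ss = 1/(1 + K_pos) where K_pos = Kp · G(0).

K_pos = Kp · G(0) = 39 × 5 = 195. e_ss = 1/(1 + 195) = 0.0051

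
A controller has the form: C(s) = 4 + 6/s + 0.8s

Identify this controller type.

This is a Proportional-Integral-Derivative (PID) controller.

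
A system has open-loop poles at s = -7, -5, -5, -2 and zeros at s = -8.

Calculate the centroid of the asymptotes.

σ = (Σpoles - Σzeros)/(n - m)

σ = (Σpoles - Σzeros)/(n - m) = (-19 - (-8))/(4 - 1) = -11/3 = -3.67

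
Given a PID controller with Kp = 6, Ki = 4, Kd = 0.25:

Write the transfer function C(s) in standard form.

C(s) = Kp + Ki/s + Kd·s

Substituting values: C(s) = 6 + 4/s + 0.25s = (0.25s² + 6s + 4)/s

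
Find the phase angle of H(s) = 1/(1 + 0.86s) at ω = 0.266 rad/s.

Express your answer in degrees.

Phase = -arctan(ωτ) = -arctan(0.266 × 0.86) = -12.9°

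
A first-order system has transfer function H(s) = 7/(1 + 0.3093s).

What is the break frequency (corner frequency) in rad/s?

Corner frequency = 1/τ = 1/0.3093 = 3.233 rad/s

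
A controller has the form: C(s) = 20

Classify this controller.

This is a Proportional (P) controller.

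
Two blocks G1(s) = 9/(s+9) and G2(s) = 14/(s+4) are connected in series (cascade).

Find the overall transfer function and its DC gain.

Series: multiply transfer functions. G_eq = 9/(s+9) × 14/(s+4) = 126/((s+9)(s+4)). DC gain = 126/(9×4) = 3.5.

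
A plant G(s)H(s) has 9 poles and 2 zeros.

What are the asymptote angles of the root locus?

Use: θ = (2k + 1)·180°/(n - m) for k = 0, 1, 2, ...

n - m = 9 - 2 = 7. Angles: θk = (2k + 1)·180°/7 = 25.71°, 77.14°, 128.57°, 180°, 231.43°, 282.86°, 334.29°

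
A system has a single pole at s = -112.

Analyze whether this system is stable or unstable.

Pole at s = -112 is in the left half-plane. Stable.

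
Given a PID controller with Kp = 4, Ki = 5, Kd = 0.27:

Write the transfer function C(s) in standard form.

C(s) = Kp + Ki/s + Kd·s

Substituting values: C(s) = 4 + 5/s + 0.27s = (0.27s² + 4s + 5)/s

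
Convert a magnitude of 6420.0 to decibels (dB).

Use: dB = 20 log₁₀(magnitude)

dB = 20 log₁₀(6420.0) = 76.2 dB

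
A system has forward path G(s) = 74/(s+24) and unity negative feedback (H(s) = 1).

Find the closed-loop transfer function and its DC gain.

T(s) = G/(1+GH) = [74/(s+24)] / [1 + 74/(s+24)] = 74/(s+24+74) = 74/(s+98). DC gain = 74/98 = 0.7551.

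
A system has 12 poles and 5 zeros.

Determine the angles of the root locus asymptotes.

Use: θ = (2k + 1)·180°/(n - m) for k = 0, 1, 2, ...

n - m = 12 - 5 = 7. Angles: θk = (2k + 1)·180°/7 = 25.71°, 77.14°, 128.57°, 180°, 231.43°, 282.86°, 334.29°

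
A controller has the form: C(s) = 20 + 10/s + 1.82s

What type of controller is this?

This is a Proportional-Integral-Derivative (PID) controller.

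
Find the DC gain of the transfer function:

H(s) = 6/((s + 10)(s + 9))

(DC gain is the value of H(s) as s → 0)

DC gain = H(0) = 6/(10 × 9) = 6/90 = 0.0667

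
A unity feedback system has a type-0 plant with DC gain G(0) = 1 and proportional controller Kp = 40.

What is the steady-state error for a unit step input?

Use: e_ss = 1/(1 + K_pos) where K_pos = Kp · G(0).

K_pos = Kp · G(0) = 40 × 1 = 40. e_ss = 1/(1 + 40) = 0.0244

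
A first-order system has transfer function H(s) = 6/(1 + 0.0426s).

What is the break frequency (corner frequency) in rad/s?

Corner frequency = 1/τ = 1/0.0426 = 23.474 rad/s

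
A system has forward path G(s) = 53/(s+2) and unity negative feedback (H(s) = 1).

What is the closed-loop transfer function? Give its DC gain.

T(s) = G/(1+GH) = [53/(s+2)] / [1 + 53/(s+2)] = 53/(s+2+53) = 53/(s+55). DC gain = 53/55 = 0.9636.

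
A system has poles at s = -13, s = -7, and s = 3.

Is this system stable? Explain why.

Pole(s) at s = 3 are not in the left half-plane. System is unstable.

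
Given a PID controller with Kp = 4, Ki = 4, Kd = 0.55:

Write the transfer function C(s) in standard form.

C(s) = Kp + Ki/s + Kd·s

Substituting values: C(s) = 4 + 4/s + 0.55s = (0.55s² + 4s + 4)/s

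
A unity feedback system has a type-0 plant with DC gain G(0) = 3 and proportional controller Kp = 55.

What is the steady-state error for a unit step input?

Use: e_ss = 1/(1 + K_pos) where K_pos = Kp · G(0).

K_pos = Kp · G(0) = 55 × 3 = 165. e_ss = 1/(1 + 165) = 0.0060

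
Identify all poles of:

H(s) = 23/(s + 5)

Pole is where denominator = 0: s + 5 = 0, so s = -5.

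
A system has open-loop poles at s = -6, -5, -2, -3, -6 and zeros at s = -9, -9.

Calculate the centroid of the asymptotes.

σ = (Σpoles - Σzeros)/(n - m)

σ = (Σpoles - Σzeros)/(n - m) = (-22 - (-18))/(5 - 2) = -4/3 = -1.33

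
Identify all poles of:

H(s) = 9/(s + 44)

Pole is where denominator = 0: s + 44 = 0, so s = -44.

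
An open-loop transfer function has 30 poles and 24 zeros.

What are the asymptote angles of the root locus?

n - m = 30 - 24 = 6. Angles: θk = (2k + 1)·180°/6 = 30°, 90°, 150°, 210°, 270°, 330°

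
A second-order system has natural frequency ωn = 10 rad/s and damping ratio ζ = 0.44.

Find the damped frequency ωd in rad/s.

ωd = ωn√(1 - ζ²) = 10√(1 - 0.44²) = 8.98 rad/s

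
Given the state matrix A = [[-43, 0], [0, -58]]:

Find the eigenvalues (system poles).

For diagonal matrix, eigenvalues are diagonal entries: λ₁ = -43, λ₂ = -58.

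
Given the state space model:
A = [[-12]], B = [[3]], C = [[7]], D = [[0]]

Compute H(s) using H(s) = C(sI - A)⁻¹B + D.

(sI - A)⁻¹ = 1/(s + 12). H(s) = 7 × 3/(s + 12) + 0 = 21/(s + 12).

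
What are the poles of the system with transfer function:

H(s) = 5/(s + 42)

Pole is where denominator = 0: s + 42 = 0, so s = -42.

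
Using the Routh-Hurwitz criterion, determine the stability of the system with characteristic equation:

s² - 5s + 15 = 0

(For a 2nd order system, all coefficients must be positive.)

Coefficients: 1, -5, 15. b=-5 not positive, so system is unstable.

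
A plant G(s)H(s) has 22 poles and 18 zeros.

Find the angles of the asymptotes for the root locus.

n - m = 22 - 18 = 4. Angles: θk = (2k + 1)·180°/4 = 45°, 135°, 225°, 315°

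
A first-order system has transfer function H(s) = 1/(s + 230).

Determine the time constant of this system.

For H(s) = 1/(s + 1/τ), the pole is at -1/τ = -230, so τ = 1/230 = 0.0043 s.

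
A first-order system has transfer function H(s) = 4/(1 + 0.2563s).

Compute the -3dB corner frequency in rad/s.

Corner frequency = 1/τ = 1/0.2563 = 3.902 rad/s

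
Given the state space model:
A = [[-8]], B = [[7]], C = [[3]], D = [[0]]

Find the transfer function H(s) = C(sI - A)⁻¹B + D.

(sI - A)⁻¹ = 1/(s + 8). H(s) = 3 × 7/(s + 8) + 0 = 21/(s + 8).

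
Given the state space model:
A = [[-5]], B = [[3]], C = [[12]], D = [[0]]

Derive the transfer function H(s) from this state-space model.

(sI - A)⁻¹ = 1/(s + 5). H(s) = 12 × 3/(s + 5) + 0 = 36/(s + 5).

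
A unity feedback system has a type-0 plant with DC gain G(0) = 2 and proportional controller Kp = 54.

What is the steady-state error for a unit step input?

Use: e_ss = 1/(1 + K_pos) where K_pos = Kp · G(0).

K_pos = Kp · G(0) = 54 × 2 = 108. e_ss = 1/(1 + 108) = 0.0092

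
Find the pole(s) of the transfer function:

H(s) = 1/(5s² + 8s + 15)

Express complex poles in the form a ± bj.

Discriminant = 8² - 4×5×15 = 64 - 300 = -236 < 0, so the poles are a complex conjugate pair s = (-8 ± j√236)/(2×5). Real part = -8/(2×5) = -8/10 = -0.8; imaginary part = ±√236/(2×5) ≈ 1.5362. Poles: s = -0.8 ± 1.5362j.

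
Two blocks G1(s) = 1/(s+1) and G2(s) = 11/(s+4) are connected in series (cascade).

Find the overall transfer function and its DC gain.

Series: multiply transfer functions. G_eq = 1/(s+1) × 11/(s+4) = 11/((s+1)(s+4)). DC gain = 11/(1×4) = 2.75.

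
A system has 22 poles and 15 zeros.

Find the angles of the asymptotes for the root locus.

n - m = 22 - 15 = 7. Angles: θk = (2k + 1)·180°/7 = 25.71°, 77.14°, 128.57°, 180°, 231.43°, 282.86°, 334.29°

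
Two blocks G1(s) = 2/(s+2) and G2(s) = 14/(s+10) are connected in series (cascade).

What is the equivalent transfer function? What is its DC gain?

Series: multiply transfer functions. G_eq = 2/(s+2) × 14/(s+10) = 28/((s+2)(s+10)). DC gain = 28/(2×10) = 1.4.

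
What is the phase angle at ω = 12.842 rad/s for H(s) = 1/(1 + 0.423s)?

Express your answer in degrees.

Phase = -arctan(ωτ) = -arctan(12.842 × 0.423) = -79.6°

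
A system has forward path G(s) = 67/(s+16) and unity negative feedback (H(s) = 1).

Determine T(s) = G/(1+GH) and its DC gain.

T(s) = G/(1+GH) = [67/(s+16)] / [1 + 67/(s+16)] = 67/(s+16+67) = 67/(s+83). DC gain = 67/83 = 0.8072.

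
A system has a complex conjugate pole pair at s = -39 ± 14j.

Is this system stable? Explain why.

Real part of poles is -39 (< 0, left half-plane). Stable.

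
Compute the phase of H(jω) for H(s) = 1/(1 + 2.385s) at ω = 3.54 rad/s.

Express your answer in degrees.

Phase = -arctan(ωτ) = -arctan(3.54 × 2.385) = -83.2°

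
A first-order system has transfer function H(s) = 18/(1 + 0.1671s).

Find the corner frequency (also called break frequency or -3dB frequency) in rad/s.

Corner frequency = 1/τ = 1/0.1671 = 5.984 rad/s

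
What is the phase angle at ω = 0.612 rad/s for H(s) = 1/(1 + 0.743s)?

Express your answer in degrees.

Phase = -arctan(ωτ) = -arctan(0.612 × 0.743) = -24.5°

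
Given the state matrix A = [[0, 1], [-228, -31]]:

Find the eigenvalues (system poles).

det(A - λI) = λ² - (-31)λ + 228 = (λ - (-19))(λ - (-12)). Eigenvalues: -19, -12.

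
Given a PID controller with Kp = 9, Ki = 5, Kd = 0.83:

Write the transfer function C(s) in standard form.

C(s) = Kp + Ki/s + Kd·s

Substituting values: C(s) = 9 + 5/s + 0.83s = (0.83s² + 9s + 5)/s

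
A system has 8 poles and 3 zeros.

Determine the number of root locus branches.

Root locus has n branches where n = number of poles = 8.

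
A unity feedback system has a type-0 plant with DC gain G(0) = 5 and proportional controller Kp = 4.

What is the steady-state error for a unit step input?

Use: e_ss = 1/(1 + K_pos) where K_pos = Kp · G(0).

K_pos = Kp · G(0) = 4 × 5 = 20. e_ss = 1/(1 + 20) = 0.0476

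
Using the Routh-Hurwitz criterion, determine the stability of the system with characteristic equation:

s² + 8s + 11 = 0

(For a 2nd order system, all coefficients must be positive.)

Coefficients: 1, 8, 11. All positive, so system is stable.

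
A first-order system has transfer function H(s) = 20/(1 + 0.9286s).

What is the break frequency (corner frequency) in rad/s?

Corner frequency = 1/τ = 1/0.9286 = 1.077 rad/s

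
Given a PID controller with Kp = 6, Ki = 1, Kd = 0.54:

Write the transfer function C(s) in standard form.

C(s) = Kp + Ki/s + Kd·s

Substituting values: C(s) = 6 + 1/s + 0.54s = (0.54s² + 6s + 1)/s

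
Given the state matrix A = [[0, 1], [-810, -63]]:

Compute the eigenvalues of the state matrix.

det(A - λI) = λ² - (-63)λ + 810 = (λ - (-18))(λ - (-45)). Eigenvalues: -18, -45.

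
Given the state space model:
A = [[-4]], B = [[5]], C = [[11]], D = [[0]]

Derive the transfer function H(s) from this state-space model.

(sI - A)⁻¹ = 1/(s + 4). H(s) = 11 × 5/(s + 4) + 0 = 55/(s + 4).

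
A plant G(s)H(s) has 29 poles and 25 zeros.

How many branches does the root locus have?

Root locus has n branches where n = number of poles = 29.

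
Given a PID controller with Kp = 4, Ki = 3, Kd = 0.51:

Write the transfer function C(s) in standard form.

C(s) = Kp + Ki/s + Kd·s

Substituting values: C(s) = 4 + 3/s + 0.51s = (0.51s² + 4s + 3)/s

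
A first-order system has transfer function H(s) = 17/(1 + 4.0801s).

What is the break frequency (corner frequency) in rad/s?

Corner frequency = 1/τ = 1/4.0801 = 0.245 rad/s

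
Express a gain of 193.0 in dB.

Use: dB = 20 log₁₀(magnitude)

dB = 20 log₁₀(193.0) = 45.7 dB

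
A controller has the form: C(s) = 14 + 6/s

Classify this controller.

This is a Proportional-Integral (PI) controller.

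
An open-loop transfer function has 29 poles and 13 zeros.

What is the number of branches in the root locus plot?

Root locus has n branches where n = number of poles = 29.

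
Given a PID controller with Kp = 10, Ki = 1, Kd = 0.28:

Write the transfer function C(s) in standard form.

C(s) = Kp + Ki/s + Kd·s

Substituting values: C(s) = 10 + 1/s + 0.28s = (0.28s² + 10s + 1)/s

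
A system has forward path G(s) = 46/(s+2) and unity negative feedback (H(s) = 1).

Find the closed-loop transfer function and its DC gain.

T(s) = G/(1+GH) = [46/(s+2)] / [1 + 46/(s+2)] = 46/(s+2+46) = 46/(s+48). DC gain = 46/48 = 0.9583.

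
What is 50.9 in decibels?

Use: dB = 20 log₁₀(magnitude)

dB = 20 log₁₀(50.9) = 34.1 dB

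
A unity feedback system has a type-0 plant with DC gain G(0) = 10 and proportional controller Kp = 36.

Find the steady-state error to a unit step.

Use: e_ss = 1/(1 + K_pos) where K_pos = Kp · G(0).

K_pos = Kp · G(0) = 36 × 10 = 360. e_ss = 1/(1 + 360) = 0.0028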